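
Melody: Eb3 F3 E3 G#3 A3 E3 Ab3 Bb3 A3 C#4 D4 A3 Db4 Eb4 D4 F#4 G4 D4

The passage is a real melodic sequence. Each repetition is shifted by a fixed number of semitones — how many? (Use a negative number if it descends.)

The 6-note cells begin on Eb3, Ab3, Db4 — each up a 4th from the last.
Counting half-steps from Eb3 to Ab3: 5.

5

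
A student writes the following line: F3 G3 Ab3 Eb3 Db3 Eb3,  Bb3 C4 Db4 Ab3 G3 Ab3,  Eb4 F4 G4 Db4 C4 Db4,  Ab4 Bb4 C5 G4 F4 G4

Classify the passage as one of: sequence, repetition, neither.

Each 6-note cell is the previous one transposed up a 4th.

sequence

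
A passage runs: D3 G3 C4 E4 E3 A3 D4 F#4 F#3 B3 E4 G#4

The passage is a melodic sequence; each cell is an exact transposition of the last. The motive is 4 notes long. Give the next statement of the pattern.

G#3 C#4 F#4 A#4

The 4-note cells begin on D3, E3, F#3 — each up a 2nd from the last.
Statement 4 starts on G#3 and keeps the same exact contour: G#3 C#4 F#4 A#4.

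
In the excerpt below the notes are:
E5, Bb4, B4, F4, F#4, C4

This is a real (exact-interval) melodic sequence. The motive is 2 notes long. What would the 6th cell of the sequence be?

D#3 A2

Unit = 2 notes; the statements start on E5, B4, F#4, moving down a 4th each time.
Carrying on: C#4 → G#3 → D#3.
From D#3 the exact shape gives D#3 A2.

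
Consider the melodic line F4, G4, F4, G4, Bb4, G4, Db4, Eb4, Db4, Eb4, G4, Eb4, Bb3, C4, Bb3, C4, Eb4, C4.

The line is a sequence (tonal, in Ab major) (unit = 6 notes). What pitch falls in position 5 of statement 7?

Db3

Grouping in 6s, the 5th note of each cell is Bb4, G4, Eb4.
Extending down a 3rd: C4 → Ab3 → F3 → Db3.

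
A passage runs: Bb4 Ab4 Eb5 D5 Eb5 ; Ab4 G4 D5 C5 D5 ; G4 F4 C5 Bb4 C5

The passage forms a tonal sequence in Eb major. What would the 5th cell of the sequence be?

The 5-note cells begin on Bb4, Ab4, G4 — each down a 2nd from the last.
Carrying on: F4 → Eb4.
Statement 5 starts on Eb4 and keeps the same diatonic contour: Eb4 D4 Ab4 G4 Ab4.

Eb4 D4 Ab4 G4 Ab4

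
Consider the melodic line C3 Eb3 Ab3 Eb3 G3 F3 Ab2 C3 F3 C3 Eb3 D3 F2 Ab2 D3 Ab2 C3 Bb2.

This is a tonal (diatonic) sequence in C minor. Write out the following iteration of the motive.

D2 F2 Bb2 F2 Ab2 G2

With a 6-note motive the entries are C3, Ab2, F2, each down a 3rd from the previous.
So cell 4 is D2 F2 Bb2 F2 Ab2 G2.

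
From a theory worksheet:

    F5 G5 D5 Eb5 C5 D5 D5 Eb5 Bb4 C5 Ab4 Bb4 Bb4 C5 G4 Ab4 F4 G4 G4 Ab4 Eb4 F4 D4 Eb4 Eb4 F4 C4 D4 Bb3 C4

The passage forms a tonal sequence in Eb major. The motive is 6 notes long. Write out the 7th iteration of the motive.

The 6-note cells begin on F5, D5, Bb4, G4, Eb4 — each down a 3rd from the last.
Carrying on: C4 → Ab3.
Statement 7 starts on Ab3 and keeps the same diatonic contour: Ab3 Bb3 F3 G3 Eb3 F3.

Ab3 Bb3 F3 G3 Eb3 F3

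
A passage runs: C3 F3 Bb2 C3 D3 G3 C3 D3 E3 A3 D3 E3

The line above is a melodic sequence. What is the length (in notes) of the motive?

There are 12 notes; a 4-note unit gives 3 cells:
C3 F3 Bb2 C3 | D3 G3 C3 D3 | E3 A3 D3 E3
That's a consistent up a 2nd shift per cell, and no other grouping gives one.

4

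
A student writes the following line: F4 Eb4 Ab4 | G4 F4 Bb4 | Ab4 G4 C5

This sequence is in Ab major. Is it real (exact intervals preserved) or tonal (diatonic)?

Every note is diatonic to Ab major.
Cell 1 has -2 semitones from note 1 to 2, but cell 3 has -1 — the interval quality changes while the contour stays the same, which is the hallmark of a tonal sequence.

tonal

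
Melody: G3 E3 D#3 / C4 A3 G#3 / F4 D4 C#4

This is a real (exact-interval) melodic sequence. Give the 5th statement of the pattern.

Eb5 C5 B4

With a 3-note motive the entries are G3, C4, F4, each up a 4th from the previous.
Extending up a 4th: Bb4 → Eb5.
From Eb5 the exact shape gives Eb5 C5 B4.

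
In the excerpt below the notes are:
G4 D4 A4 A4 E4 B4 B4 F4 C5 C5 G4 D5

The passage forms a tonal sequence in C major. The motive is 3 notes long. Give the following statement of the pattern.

Unit = 3 notes; the statements start on G4, A4, B4, C5, moving up a 2nd each time.
From D5 the diatonic shape gives D5 A4 E5.

D5 A4 E5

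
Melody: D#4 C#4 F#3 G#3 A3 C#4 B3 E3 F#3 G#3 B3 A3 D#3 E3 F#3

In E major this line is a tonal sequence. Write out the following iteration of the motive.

A3 G#3 C#3 D#3 E3

Taking 5-note groups, the heads are D#4, C#4, B3: the pattern moves down a 2nd.
So cell 4 is A3 G#3 C#3 D#3 E3.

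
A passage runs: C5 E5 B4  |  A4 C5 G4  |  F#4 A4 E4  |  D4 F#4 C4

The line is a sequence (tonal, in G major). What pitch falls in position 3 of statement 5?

The unit is 3 notes. Position-3 pitches of the 4 shown cells: B4, G4, E4, C4.
One more down a 3rd gives A3.

A3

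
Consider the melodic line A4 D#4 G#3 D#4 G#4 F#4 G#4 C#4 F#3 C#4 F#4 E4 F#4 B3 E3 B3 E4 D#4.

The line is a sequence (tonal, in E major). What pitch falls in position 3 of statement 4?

With 6-note cells, note 3 of each statement runs G#3, F#3, E3.
Each moves down a 2nd; the next is D#3.

D#3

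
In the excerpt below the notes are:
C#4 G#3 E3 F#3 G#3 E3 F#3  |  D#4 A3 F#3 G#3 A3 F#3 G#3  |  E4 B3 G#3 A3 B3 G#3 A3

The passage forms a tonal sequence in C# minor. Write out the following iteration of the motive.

F#4 C#4 A3 B3 C#4 A3 B3

With a 7-note motive the entries are C#4, D#4, E4, each up a 2nd from the previous.
Statement 4 starts on F#4 and keeps the same diatonic contour: F#4 C#4 A3 B3 C#4 A3 B3.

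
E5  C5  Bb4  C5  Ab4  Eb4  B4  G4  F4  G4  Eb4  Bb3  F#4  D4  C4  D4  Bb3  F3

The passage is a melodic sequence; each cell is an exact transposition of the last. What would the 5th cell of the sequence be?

Unit = 6 notes; the statements start on E5, B4, F#4, moving down a 4th each time.
Carrying on: C#4 → G#3.
From G#3 the exact shape gives G#3 E3 D3 E3 C3 G2.

G#3 E3 D3 E3 C3 G2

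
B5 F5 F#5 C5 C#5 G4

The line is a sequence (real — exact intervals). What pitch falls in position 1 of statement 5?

D#4

With 2-note cells, note 1 of each statement runs B5, F#5, C#5.
Each moves down a 4th. Continuing: G#4 → D#4.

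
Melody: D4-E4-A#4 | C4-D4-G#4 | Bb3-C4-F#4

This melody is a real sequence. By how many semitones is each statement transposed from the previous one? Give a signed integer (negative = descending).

Unit = 3 notes; the statements start on D4, C4, Bb3, moving down a 2nd each time.
D4 to C4 spans -2 semitones.

-2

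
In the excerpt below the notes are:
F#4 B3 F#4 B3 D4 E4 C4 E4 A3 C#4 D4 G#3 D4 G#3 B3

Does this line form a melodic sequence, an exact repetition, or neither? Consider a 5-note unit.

neither

Note 2 of cell 2 is C4; if this were a sequence it would be A3. No unit length gives a consistent transposition pattern.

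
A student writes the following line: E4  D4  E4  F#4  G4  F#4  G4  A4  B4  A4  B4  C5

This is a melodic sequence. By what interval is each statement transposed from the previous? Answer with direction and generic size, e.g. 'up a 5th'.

up a 3rd

Unit = 4 notes; the statements start on E4, G4, B4, moving up a 3rd each time.
E4 to G4 is up a 3rd.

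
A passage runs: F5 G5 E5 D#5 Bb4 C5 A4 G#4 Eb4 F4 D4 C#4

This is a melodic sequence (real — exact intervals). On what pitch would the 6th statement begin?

Unit = 4 notes; the statements start on F5, Bb4, Eb4, moving down a 5th each time.
Continuing: Ab3 → Db3 → Gb2. Statement 6 starts on Gb2.

Gb2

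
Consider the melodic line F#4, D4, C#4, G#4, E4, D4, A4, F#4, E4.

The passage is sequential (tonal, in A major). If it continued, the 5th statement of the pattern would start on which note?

With a 3-note motive the entries are F#4, G#4, A4, each up a 2nd from the previous.
Extending the heads up a 2nd: B4 → C#5.

C#5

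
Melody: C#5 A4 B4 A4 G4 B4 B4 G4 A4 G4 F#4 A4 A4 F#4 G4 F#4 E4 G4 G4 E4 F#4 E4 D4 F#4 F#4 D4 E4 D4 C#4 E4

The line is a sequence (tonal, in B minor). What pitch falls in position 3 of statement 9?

A3

Grouping in 6s, the 3rd note of each cell is B4, A4, G4, F#4, E4.
Extending down a 2nd: D4 → C#4 → B3 → A3.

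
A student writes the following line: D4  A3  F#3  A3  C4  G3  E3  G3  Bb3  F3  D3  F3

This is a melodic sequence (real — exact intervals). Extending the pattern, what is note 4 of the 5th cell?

The unit is 4 notes. Position-4 pitches of the 3 shown cells: A3, G3, F3.
Each moves down a 2nd. Continuing: Eb3 → Db3.

Db3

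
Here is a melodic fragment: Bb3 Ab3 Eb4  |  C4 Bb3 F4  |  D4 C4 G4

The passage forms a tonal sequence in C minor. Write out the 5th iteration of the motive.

Taking 3-note groups, the heads are Bb3, C4, D4: the pattern moves up a 2nd.
Extending up a 2nd: Eb4 → F4.
So cell 5 is F4 Eb4 Bb4.

F4 Eb4 Bb4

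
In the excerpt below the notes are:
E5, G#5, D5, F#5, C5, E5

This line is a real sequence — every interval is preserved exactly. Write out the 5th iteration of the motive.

Unit = 2 notes; the statements start on E5, D5, C5, moving down a 2nd each time.
Carrying on: Bb4 → Ab4.
From Ab4 the exact shape gives Ab4 C5.

Ab4 C5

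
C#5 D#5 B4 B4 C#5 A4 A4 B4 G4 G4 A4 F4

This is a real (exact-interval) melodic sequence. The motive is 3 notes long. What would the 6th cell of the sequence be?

The 3-note cells begin on C#5, B4, A4, G4 — each down a 2nd from the last.
Continuing the starts: F4 → Eb4.
From Eb4 the exact shape gives Eb4 F4 Db4.

Eb4 F4 Db4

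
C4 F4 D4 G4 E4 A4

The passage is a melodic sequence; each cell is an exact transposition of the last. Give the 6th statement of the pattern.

Unit = 2 notes; the statements start on C4, D4, E4, moving up a 2nd each time.
Carrying on: F#4 → G#4 → A#4.
From A#4 the exact shape gives A#4 D#5.

A#4 D#5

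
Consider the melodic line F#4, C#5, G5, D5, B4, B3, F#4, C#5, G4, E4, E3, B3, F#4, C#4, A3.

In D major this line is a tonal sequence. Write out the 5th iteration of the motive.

D2 A2 E3 B2 G2

With a 5-note motive the entries are F#4, B3, E3, each down a 5th from the previous.
Extending down a 5th: A2 → D2.
From D2 the diatonic shape gives D2 A2 E3 B2 G2.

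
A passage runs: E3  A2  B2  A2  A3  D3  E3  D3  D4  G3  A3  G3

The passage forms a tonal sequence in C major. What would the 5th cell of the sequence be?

Taking 4-note groups, the heads are E3, A3, D4: the pattern moves up a 4th.
Continuing the starts: G4 → C5.
So cell 5 is C5 F4 G4 F4.

C5 F4 G4 F4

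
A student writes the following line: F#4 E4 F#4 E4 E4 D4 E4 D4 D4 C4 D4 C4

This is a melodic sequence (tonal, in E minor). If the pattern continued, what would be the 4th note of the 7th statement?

Grouping in 4s, the 4th note of each cell is E4, D4, C4.
Carrying that down a 2nd forward: B3 → A3 → G3 → F#3.

F#3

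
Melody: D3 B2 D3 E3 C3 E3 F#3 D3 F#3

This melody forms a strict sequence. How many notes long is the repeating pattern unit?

There are 9 notes; a 3-note unit gives 3 cells:
D3 B2 D3 | E3 C3 E3 | F#3 D3 F#3
That's a consistent up a 2nd shift per cell, and no other grouping gives one.

3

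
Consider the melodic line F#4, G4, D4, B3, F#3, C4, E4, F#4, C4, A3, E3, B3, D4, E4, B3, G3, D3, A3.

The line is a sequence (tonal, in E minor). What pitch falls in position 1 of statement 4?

C4

The unit is 6 notes. Position-1 pitches of the 3 shown cells: F#4, E4, D4.
From D4, down a 2nd gives C4.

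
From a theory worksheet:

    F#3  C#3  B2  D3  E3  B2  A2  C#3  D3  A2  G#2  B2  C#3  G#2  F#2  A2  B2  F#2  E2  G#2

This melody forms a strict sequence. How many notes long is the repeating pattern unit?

4

There are 20 notes; a 4-note unit gives 5 cells:
F#3 C#3 B2 D3 | E3 B2 A2 C#3 | D3 A2 G#2 B2 | C#3 G#2 F#2 A2 | B2 F#2 E2 G#2
Each cell is the previous one down a 2nd — so the unit is 4 notes.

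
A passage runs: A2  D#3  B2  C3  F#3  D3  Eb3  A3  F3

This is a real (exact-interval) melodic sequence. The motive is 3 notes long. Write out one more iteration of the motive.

With a 3-note motive the entries are A2, C3, Eb3, each up a 3rd from the previous.
From Gb3 the exact shape gives Gb3 C4 Ab3.

Gb3 C4 Ab3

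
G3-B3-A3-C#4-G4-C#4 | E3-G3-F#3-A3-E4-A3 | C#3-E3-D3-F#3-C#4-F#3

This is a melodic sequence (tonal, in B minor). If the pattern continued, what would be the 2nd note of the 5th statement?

A2

The unit is 6 notes. Position-2 pitches of the 3 shown cells: B3, G3, E3.
Extending down a 3rd: C#3 → A2.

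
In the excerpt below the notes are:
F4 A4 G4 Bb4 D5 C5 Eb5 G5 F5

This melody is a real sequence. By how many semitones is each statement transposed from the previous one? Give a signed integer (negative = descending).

5

Taking 3-note groups, the heads are F4, Bb4, Eb5: the pattern moves up a 4th.
F4 to Bb4 spans +5 semitones.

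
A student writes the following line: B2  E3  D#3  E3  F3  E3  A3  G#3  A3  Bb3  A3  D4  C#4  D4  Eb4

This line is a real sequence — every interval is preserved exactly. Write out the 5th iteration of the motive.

With a 5-note motive the entries are B2, E3, A3, each up a 4th from the previous.
Continuing the starts: D4 → G4.
Statement 5 starts on G4 and keeps the same exact contour: G4 C5 B4 C5 Db5.

G4 C5 B4 C5 Db5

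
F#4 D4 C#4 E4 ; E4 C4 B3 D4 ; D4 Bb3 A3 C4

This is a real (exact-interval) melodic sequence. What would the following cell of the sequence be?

The 4-note cells begin on F#4, E4, D4 — each down a 2nd from the last.
Statement 4 starts on C4 and keeps the same exact contour: C4 Ab3 G3 Bb3.

C4 Ab3 G3 Bb3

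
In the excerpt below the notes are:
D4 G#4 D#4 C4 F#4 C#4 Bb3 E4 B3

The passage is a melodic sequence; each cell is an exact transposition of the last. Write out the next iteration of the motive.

The 3-note cells begin on D4, C4, Bb3 — each down a 2nd from the last.
Statement 4 starts on Ab3 and keeps the same exact contour: Ab3 D4 A3.

Ab3 D4 A3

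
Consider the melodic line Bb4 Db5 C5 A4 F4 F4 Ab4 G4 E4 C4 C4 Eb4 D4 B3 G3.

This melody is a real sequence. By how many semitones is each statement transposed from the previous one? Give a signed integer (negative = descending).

-5

Taking 5-note groups, the heads are Bb4, F4, C4: the pattern moves down a 4th.
Counting half-steps from Bb4 to F4: -5.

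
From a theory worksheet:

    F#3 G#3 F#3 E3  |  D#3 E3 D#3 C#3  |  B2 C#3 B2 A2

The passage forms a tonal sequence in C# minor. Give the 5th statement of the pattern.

E2 F#2 E2 D#2

The 4-note cells begin on F#3, D#3, B2 — each down a 3rd from the last.
Extending down a 3rd: G#2 → E2.
Statement 5 starts on E2 and keeps the same diatonic contour: E2 F#2 E2 D#2.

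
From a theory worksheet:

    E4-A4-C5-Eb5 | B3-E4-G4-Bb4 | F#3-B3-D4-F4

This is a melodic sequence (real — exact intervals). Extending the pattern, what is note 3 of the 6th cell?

The unit is 4 notes. Position-3 pitches of the 3 shown cells: C5, G4, D4.
Carrying that down a 4th forward: A3 → E3 → B2.

B2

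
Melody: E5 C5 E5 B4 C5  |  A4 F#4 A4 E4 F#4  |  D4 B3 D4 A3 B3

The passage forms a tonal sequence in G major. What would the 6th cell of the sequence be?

Taking 5-note groups, the heads are E5, A4, D4: the pattern moves down a 5th.
Continuing the starts: G3 → C3 → F#2.
So cell 6 is F#2 D2 F#2 C2 D2.

F#2 D2 F#2 C2 D2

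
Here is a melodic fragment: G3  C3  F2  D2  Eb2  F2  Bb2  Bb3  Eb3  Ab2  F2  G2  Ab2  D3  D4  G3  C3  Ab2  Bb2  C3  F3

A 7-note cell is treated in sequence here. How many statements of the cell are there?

3

21 notes in groups of 7 gives 21/7 = 3 statements.
Starts: G3, Bb3, D4 — each up a 3rd.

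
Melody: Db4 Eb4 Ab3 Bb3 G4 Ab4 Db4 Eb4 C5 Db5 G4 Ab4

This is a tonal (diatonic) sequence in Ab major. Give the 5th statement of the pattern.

Bb5 C6 F5 G5

Taking 4-note groups, the heads are Db4, G4, C5: the pattern moves up a 4th.
Continuing the starts: F5 → Bb5.
From Bb5 the diatonic shape gives Bb5 C6 F5 G5.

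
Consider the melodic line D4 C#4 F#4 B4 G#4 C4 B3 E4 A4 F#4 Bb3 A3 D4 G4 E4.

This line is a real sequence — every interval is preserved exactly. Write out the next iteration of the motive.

Ab3 G3 C4 F4 D4

Taking 5-note groups, the heads are D4, C4, Bb3: the pattern moves down a 2nd.
So cell 4 is Ab3 G3 C4 F4 D4.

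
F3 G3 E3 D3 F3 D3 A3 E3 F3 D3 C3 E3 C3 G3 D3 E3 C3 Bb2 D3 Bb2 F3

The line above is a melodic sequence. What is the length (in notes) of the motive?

7

Try groups of 7 (3 cells in 21 notes):
F3 G3 E3 D3 F3 D3 A3 | E3 F3 D3 C3 E3 C3 G3 | D3 E3 C3 Bb2 D3 Bb2 F3
Every group is a transposition down a 2nd of the one before; no shorter unit works.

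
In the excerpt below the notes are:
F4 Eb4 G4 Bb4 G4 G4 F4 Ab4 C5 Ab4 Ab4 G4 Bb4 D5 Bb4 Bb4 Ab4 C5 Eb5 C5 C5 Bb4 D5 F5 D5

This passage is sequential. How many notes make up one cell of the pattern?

5

There are 25 notes; a 5-note unit gives 5 cells:
F4 Eb4 G4 Bb4 G4 | G4 F4 Ab4 C5 Ab4 | Ab4 G4 Bb4 D5 Bb4 | Bb4 Ab4 C5 Eb5 C5 | C5 Bb4 D5 F5 D5
That's a consistent up a 2nd shift per cell, and no other grouping gives one.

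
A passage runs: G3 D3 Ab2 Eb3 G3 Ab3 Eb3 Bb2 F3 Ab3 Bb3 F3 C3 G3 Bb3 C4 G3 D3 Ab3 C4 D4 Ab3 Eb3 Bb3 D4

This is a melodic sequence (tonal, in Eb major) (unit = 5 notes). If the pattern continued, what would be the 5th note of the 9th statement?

The unit is 5 notes. Position-5 pitches of the 5 shown cells: G3, Ab3, Bb3, C4, D4.
Carrying that up a 2nd forward: Eb4 → F4 → G4 → Ab4.

Ab4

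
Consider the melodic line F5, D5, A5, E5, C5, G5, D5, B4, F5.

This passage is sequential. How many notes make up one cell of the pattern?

There are 9 notes; a 3-note unit gives 3 cells:
F5 D5 A5 | E5 C5 G5 | D5 B4 F5
Each cell is the previous one down a 2nd — so the unit is 3 notes.

3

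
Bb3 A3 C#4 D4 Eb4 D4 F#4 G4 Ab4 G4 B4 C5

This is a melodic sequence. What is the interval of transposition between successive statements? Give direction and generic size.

up a 4th

Unit = 4 notes; the statements start on Bb3, Eb4, Ab4, moving up a 4th each time.
Bb3 to Eb4 is up a 4th.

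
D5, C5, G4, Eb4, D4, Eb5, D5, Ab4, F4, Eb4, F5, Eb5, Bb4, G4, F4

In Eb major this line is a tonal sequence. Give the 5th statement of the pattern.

Ab5 G5 D5 Bb4 Ab4

With a 5-note motive the entries are D5, Eb5, F5, each up a 2nd from the previous.
Carrying on: G5 → Ab5.
So cell 5 is Ab5 G5 D5 Bb4 Ab4.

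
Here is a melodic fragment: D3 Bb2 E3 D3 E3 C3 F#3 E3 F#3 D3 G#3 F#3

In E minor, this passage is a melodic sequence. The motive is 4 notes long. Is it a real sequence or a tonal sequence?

real

Each cell has the same semitone pattern (-4, 6, -2) — intervals are preserved exactly.
And Bb2 lies outside E minor, so the sequence is real rather than tonal.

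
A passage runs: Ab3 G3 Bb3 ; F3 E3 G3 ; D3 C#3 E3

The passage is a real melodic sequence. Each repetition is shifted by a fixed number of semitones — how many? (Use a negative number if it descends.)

-3

With a 3-note motive the entries are Ab3, F3, D3, each down a 3rd from the previous.
Counting half-steps from Ab3 to F3: -3.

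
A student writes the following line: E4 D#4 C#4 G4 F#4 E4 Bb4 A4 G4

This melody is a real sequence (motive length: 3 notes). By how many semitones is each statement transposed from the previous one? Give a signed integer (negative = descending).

With a 3-note motive the entries are E4, G4, Bb4, each up a 3rd from the previous.
E4→G4 is 67 − 64 = 3 semitones.

3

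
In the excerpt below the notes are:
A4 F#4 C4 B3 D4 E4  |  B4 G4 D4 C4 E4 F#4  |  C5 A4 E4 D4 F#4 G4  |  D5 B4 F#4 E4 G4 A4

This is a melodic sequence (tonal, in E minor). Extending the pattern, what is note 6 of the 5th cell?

The unit is 6 notes. Position-6 pitches of the 4 shown cells: E4, F#4, G4, A4.
Each moves up a 2nd; the next is B4.

B4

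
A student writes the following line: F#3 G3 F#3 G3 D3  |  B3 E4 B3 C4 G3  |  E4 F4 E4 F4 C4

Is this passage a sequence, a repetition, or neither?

Note 2 of cell 2 is E4; if this were a sequence it would be C4. No unit length gives a consistent transposition pattern.

neither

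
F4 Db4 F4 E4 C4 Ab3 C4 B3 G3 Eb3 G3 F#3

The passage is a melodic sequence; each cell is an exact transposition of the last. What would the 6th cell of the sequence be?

E2 C2 E2 D#2

The 4-note cells begin on F4, C4, G3 — each down a 4th from the last.
Continuing the starts: D3 → A2 → E2.
So cell 6 is E2 C2 E2 D#2.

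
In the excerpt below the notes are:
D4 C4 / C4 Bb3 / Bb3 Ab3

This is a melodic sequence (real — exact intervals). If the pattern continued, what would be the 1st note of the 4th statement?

The unit is 2 notes. Position-1 pitches of the 3 shown cells: D4, C4, Bb3.
From Bb3, down a 2nd gives Ab3.

Ab3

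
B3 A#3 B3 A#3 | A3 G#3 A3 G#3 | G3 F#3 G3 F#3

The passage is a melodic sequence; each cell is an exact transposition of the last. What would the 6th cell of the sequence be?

Db3 C3 Db3 C3

Unit = 4 notes; the statements start on B3, A3, G3, moving down a 2nd each time.
Extending down a 2nd: F3 → Eb3 → Db3.
From Db3 the exact shape gives Db3 C3 Db3 C3.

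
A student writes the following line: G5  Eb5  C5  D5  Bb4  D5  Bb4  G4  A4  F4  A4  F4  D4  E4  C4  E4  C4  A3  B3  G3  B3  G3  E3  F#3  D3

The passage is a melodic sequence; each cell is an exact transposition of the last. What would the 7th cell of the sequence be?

C#3 A2 F#2 G#2 E2

With a 5-note motive the entries are G5, D5, A4, E4, B3, each down a 4th from the previous.
Extending down a 4th: F#3 → C#3.
Statement 7 starts on C#3 and keeps the same exact contour: C#3 A2 F#2 G#2 E2.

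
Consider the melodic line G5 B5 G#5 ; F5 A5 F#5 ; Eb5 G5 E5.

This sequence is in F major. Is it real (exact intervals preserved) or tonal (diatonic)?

real

Each cell has the same semitone pattern (4, -3) — intervals are preserved exactly.
And B5 lies outside F major, so the sequence is real rather than tonal.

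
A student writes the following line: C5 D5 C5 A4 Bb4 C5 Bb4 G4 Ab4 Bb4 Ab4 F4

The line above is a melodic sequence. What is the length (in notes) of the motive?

4

Try groups of 4 (3 cells in 12 notes):
C5 D5 C5 A4 | Bb4 C5 Bb4 G4 | Ab4 Bb4 Ab4 F4
Every group is a transposition down a 2nd of the one before; no shorter unit works.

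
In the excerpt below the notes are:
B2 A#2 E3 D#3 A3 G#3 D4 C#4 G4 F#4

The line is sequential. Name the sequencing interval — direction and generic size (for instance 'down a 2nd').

up a 4th

With a 2-note motive the entries are B2, E3, A3, D4, G4, each up a 4th from the previous.
From B2 to E3: up a 4th.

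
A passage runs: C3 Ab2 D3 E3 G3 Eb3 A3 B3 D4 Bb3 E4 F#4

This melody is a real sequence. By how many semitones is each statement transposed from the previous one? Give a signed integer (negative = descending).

With a 4-note motive the entries are C3, G3, D4, each up a 5th from the previous.
Counting half-steps from C3 to G3: 7.

7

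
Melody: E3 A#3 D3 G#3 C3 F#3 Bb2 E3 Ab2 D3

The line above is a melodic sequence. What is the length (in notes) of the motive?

2

10 notes total. Splitting into 5 groups of 2:
E3 A#3 | D3 G#3 | C3 F#3 | Bb2 E3 | Ab2 D3
Every group is a transposition down a 2nd of the one before; no shorter unit works.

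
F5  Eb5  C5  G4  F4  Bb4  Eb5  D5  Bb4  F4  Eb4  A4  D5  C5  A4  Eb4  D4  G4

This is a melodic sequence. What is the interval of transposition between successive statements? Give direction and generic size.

Taking 6-note groups, the heads are F5, Eb5, D5: the pattern moves down a 2nd.
From F5 to Eb5: down a 2nd.

down a 2nd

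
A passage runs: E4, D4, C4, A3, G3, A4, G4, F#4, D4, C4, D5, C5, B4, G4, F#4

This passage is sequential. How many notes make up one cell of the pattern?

5

Try groups of 5 (3 cells in 15 notes):
E4 D4 C4 A3 G3 | A4 G4 F#4 D4 C4 | D5 C5 B4 G4 F#4
That's a consistent up a 4th shift per cell, and no other grouping gives one.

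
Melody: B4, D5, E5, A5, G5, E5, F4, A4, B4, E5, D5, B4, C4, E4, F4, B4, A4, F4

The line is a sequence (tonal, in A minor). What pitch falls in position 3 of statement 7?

With 6-note cells, note 3 of each statement runs E5, B4, F4.
Each moves down a 4th. Continuing: C4 → G3 → D3 → A2.

A2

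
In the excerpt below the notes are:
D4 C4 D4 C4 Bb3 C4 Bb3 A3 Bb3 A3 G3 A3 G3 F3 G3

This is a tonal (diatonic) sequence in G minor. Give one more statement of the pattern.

The 3-note cells begin on D4, C4, Bb3, A3, G3 — each down a 2nd from the last.
So cell 6 is F3 Eb3 F3.

F3 Eb3 F3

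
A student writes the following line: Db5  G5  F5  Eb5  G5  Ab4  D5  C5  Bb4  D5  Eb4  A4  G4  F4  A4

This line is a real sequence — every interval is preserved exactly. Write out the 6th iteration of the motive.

C3 F#3 E3 D3 F#3

Unit = 5 notes; the statements start on Db5, Ab4, Eb4, moving down a 4th each time.
Carrying on: Bb3 → F3 → C3.
Statement 6 starts on C3 and keeps the same exact contour: C3 F#3 E3 D3 F#3.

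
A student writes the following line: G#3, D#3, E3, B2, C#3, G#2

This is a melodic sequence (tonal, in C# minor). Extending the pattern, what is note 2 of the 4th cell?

E2

With 2-note cells, note 2 of each statement runs D#3, B2, G#2.
Each moves down a 3rd; the next is E2.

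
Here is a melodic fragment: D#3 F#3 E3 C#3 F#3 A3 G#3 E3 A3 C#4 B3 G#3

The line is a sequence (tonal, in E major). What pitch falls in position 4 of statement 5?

D#4

The unit is 4 notes. Position-4 pitches of the 3 shown cells: C#3, E3, G#3.
Each moves up a 3rd. Continuing: B3 → D#4.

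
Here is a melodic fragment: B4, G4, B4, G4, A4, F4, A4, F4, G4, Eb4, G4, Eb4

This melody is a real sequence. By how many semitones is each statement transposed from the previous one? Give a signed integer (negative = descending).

-2

Taking 4-note groups, the heads are B4, A4, G4: the pattern moves down a 2nd.
B4→A4 is 69 − 71 = -2 semitones.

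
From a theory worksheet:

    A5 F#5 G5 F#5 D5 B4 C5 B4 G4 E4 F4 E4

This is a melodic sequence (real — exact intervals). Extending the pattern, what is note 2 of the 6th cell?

G2

The unit is 4 notes. Position-2 pitches of the 3 shown cells: F#5, B4, E4.
Carrying that down a 5th forward: A3 → D3 → G2.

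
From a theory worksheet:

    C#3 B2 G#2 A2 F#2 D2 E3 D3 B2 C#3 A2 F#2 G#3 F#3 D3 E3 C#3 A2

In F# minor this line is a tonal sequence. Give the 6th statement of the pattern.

F#4 E4 C#4 D4 B3 G#3

The 6-note cells begin on C#3, E3, G#3 — each up a 3rd from the last.
Continuing the starts: B3 → D4 → F#4.
From F#4 the diatonic shape gives F#4 E4 C#4 D4 B3 G#3.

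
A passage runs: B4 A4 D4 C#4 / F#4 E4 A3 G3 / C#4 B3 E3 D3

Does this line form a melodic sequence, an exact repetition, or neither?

sequence

Each 4-note cell is the previous one transposed down a 4th.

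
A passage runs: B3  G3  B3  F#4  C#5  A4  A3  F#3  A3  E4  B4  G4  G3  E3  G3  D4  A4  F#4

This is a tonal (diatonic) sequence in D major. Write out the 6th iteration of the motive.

With a 6-note motive the entries are B3, A3, G3, each down a 2nd from the previous.
Carrying on: F#3 → E3 → D3.
Statement 6 starts on D3 and keeps the same diatonic contour: D3 B2 D3 A3 E4 C#4.

D3 B2 D3 A3 E4 C#4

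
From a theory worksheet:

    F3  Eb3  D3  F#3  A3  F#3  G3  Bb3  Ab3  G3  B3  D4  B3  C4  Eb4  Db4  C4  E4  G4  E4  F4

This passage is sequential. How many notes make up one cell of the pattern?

21 notes total. Splitting into 3 groups of 7:
F3 Eb3 D3 F#3 A3 F#3 G3 | Bb3 Ab3 G3 B3 D4 B3 C4 | Eb4 Db4 C4 E4 G4 E4 F4
That's a consistent up a 4th shift per cell, and no other grouping gives one.

7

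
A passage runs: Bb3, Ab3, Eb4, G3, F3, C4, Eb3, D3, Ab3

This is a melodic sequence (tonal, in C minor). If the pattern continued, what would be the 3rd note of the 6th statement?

Bb2

Grouping in 3s, the 3rd note of each cell is Eb4, C4, Ab3.
Extending down a 3rd: F3 → D3 → Bb2.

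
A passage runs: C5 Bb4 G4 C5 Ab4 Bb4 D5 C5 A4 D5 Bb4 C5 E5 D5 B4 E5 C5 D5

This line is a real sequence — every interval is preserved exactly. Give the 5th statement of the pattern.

G#5 F#5 D#5 G#5 E5 F#5

Taking 6-note groups, the heads are C5, D5, E5: the pattern moves up a 2nd.
Carrying on: F#5 → G#5.
So cell 5 is G#5 F#5 D#5 G#5 E5 F#5.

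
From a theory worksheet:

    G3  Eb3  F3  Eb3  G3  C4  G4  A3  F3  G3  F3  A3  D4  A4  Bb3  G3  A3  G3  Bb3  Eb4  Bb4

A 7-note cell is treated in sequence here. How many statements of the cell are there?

21 notes in groups of 7 gives 21/7 = 3 statements.
Starts: G3, A3, Bb3 — each up a 2nd.

3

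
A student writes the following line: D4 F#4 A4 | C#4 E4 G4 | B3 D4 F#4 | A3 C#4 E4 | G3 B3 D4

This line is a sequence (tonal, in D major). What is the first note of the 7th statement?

E3

Taking 3-note groups, the heads are D4, C#4, B3, A3, G3: the pattern moves down a 2nd.
Extending the heads down a 2nd: F#3 → E3.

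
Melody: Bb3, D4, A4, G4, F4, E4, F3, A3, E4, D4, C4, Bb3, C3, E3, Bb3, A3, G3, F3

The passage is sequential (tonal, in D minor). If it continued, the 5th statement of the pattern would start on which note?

With a 6-note motive the entries are Bb3, F3, C3, each down a 4th from the previous.
Extending the heads down a 4th: G2 → D2.

D2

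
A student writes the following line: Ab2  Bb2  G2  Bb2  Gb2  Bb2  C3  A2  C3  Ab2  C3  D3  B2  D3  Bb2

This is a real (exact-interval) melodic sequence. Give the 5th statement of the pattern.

With a 5-note motive the entries are Ab2, Bb2, C3, each up a 2nd from the previous.
Continuing the starts: D3 → E3.
From E3 the exact shape gives E3 F#3 D#3 F#3 D3.

E3 F#3 D#3 F#3 D3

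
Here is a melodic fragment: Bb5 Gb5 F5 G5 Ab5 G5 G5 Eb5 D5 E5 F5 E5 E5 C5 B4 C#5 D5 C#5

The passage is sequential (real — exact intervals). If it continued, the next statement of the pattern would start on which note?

Unit = 6 notes; the statements start on Bb5, G5, E5, moving down a 3rd each time.
One more step down a 3rd gives C#5.

C#5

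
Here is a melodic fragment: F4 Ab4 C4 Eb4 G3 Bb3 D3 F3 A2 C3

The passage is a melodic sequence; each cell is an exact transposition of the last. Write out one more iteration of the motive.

E2 G2

With a 2-note motive the entries are F4, C4, G3, D3, A2, each down a 4th from the previous.
So cell 6 is E2 G2.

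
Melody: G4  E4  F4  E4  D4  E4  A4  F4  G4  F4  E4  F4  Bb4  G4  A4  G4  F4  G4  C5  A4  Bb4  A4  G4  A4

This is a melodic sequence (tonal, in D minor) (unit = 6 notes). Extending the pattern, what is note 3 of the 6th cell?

With 6-note cells, note 3 of each statement runs F4, G4, A4, Bb4.
Extending up a 2nd: C5 → D5.

D5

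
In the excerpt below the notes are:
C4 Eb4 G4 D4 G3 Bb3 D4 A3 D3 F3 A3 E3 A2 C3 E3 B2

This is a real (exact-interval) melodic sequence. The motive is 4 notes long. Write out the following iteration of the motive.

With a 4-note motive the entries are C4, G3, D3, A2, each down a 4th from the previous.
Statement 5 starts on E2 and keeps the same exact contour: E2 G2 B2 F#2.

E2 G2 B2 F#2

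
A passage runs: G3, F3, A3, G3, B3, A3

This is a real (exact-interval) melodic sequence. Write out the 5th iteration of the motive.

The 2-note cells begin on G3, A3, B3 — each up a 2nd from the last.
Continuing the starts: C#4 → D#4.
So cell 5 is D#4 C#4.

D#4 C#4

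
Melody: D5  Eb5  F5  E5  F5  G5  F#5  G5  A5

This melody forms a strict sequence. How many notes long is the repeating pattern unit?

Try groups of 3 (3 cells in 9 notes):
D5 Eb5 F5 | E5 F5 G5 | F#5 G5 A5
That's a consistent up a 2nd shift per cell, and no other grouping gives one.

3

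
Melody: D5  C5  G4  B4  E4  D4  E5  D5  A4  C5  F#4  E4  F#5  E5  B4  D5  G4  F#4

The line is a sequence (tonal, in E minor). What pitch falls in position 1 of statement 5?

With 6-note cells, note 1 of each statement runs D5, E5, F#5.
Each moves up a 2nd. Continuing: G5 → A5.

A5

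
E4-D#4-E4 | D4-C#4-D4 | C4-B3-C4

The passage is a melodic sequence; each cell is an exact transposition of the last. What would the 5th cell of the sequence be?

Ab3 G3 Ab3

Unit = 3 notes; the statements start on E4, D4, C4, moving down a 2nd each time.
Carrying on: Bb3 → Ab3.
So cell 5 is Ab3 G3 Ab3.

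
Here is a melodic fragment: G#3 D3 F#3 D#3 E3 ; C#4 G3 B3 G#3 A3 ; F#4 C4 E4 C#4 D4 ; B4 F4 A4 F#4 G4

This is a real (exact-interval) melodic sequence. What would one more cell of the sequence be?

The 5-note cells begin on G#3, C#4, F#4, B4 — each up a 4th from the last.
Statement 5 starts on E5 and keeps the same exact contour: E5 Bb4 D5 B4 C5.

E5 Bb4 D5 B4 C5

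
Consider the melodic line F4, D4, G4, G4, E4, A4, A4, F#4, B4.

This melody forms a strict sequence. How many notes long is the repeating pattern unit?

Try groups of 3 (3 cells in 9 notes):
F4 D4 G4 | G4 E4 A4 | A4 F#4 B4
Each cell is the previous one up a 2nd — so the unit is 3 notes.

3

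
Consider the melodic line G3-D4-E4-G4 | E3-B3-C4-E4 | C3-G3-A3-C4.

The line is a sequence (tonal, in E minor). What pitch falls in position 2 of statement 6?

A2

Grouping in 4s, the 2nd note of each cell is D4, B3, G3.
Each moves down a 3rd. Continuing: E3 → C3 → A2.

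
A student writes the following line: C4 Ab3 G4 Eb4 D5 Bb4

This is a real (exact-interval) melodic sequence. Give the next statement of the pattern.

Unit = 2 notes; the statements start on C4, G4, D5, moving up a 5th each time.
From A5 the exact shape gives A5 F5.

A5 F5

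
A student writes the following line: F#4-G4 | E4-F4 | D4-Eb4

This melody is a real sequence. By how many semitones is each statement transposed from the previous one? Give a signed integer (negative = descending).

-2

Taking 2-note groups, the heads are F#4, E4, D4: the pattern moves down a 2nd.
F#4→E4 is 64 − 66 = -2 semitones.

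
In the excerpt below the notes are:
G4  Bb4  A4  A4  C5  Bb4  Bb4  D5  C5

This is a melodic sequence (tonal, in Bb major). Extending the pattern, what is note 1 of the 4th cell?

The unit is 3 notes. Position-1 pitches of the 3 shown cells: G4, A4, Bb4.
One more up a 2nd gives C5.

C5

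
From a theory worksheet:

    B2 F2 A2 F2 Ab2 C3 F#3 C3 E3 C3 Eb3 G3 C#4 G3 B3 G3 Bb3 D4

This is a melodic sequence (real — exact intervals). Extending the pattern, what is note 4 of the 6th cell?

E5

With 6-note cells, note 4 of each statement runs F2, C3, G3.
Carrying that up a 5th forward: D4 → A4 → E5.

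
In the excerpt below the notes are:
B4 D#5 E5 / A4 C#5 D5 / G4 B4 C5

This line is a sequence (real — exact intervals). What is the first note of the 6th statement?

Taking 3-note groups, the heads are B4, A4, G4: the pattern moves down a 2nd.
Extending the heads down a 2nd: F4 → Eb4 → Db4.

Db4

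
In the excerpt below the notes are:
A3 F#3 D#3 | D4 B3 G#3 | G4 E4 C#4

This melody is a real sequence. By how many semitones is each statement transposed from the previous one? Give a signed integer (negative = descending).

5

Unit = 3 notes; the statements start on A3, D4, G4, moving up a 4th each time.
A3→D4 is 62 − 57 = 5 semitones.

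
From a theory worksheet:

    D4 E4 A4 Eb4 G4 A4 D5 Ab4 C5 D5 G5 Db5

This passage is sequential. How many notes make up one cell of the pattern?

4

There are 12 notes; a 4-note unit gives 3 cells:
D4 E4 A4 Eb4 | G4 A4 D5 Ab4 | C5 D5 G5 Db5
Every group is a transposition up a 4th of the one before; no shorter unit works.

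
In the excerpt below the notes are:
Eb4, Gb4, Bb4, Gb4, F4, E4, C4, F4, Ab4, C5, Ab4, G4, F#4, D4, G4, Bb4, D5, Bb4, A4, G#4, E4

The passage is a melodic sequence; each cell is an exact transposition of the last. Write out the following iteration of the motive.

Taking 7-note groups, the heads are Eb4, F4, G4: the pattern moves up a 2nd.
Statement 4 starts on A4 and keeps the same exact contour: A4 C5 E5 C5 B4 A#4 F#4.

A4 C5 E5 C5 B4 A#4 F#4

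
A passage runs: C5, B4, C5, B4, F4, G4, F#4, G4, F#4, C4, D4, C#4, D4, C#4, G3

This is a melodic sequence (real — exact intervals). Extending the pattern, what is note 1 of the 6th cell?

Grouping in 5s, the 1st note of each cell is C5, G4, D4.
Extending down a 4th: A3 → E3 → B2.

B2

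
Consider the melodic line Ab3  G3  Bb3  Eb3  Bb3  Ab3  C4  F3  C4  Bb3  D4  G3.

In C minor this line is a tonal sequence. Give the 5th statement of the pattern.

Taking 4-note groups, the heads are Ab3, Bb3, C4: the pattern moves up a 2nd.
Carrying on: D4 → Eb4.
Statement 5 starts on Eb4 and keeps the same diatonic contour: Eb4 D4 F4 Bb3.

Eb4 D4 F4 Bb3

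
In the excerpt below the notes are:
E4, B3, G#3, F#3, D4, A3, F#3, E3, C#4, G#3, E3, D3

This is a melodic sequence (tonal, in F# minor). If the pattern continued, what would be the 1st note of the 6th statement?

G#3

With 4-note cells, note 1 of each statement runs E4, D4, C#4.
Each moves down a 2nd. Continuing: B3 → A3 → G#3.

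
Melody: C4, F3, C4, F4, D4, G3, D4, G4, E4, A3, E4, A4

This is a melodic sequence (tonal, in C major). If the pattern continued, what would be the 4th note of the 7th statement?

E5

With 4-note cells, note 4 of each statement runs F4, G4, A4.
Carrying that up a 2nd forward: B4 → C5 → D5 → E5.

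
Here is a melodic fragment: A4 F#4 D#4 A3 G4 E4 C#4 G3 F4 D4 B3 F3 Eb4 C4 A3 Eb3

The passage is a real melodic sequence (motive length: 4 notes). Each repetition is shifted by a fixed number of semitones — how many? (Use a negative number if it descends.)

-2

Unit = 4 notes; the statements start on A4, G4, F4, Eb4, moving down a 2nd each time.
A4→G4 is 67 − 69 = -2 semitones.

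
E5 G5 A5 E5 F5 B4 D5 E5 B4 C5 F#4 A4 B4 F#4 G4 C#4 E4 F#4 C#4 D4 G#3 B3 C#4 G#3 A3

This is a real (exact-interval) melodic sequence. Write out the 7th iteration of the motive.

A#2 C#3 D#3 A#2 B2

With a 5-note motive the entries are E5, B4, F#4, C#4, G#3, each down a 4th from the previous.
Continuing the starts: D#3 → A#2.
So cell 7 is A#2 C#3 D#3 A#2 B2.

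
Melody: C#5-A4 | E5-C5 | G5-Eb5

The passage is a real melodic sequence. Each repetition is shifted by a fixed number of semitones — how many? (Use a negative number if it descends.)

3

Unit = 2 notes; the statements start on C#5, E5, G5, moving up a 3rd each time.
Counting half-steps from C#5 to E5: 3.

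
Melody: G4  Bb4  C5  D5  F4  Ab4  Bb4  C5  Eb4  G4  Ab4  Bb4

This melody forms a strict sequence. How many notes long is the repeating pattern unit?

4

12 notes total. Splitting into 3 groups of 4:
G4 Bb4 C5 D5 | F4 Ab4 Bb4 C5 | Eb4 G4 Ab4 Bb4
That's a consistent down a 2nd shift per cell, and no other grouping gives one.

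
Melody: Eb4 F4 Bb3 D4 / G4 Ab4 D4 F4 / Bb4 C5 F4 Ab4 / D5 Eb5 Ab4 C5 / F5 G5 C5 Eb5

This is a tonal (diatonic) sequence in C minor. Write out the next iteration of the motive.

With a 4-note motive the entries are Eb4, G4, Bb4, D5, F5, each up a 3rd from the previous.
From Ab5 the diatonic shape gives Ab5 Bb5 Eb5 G5.

Ab5 Bb5 Eb5 G5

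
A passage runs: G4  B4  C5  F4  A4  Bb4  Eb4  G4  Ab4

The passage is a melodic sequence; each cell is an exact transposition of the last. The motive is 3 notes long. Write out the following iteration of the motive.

With a 3-note motive the entries are G4, F4, Eb4, each down a 2nd from the previous.
From Db4 the exact shape gives Db4 F4 Gb4.

Db4 F4 Gb4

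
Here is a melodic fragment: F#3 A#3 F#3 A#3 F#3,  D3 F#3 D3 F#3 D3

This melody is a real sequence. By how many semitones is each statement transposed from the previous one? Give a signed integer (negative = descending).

The 5-note cells begin on F#3, D3 — each down a 3rd from the last.
F#3→D3 is 50 − 54 = -4 semitones.

-4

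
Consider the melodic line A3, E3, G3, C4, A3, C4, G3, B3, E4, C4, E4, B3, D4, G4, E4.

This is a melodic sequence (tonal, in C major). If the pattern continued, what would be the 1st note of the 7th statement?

F5

Grouping in 5s, the 1st note of each cell is A3, C4, E4.
Each moves up a 3rd. Continuing: G4 → B4 → D5 → F5.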